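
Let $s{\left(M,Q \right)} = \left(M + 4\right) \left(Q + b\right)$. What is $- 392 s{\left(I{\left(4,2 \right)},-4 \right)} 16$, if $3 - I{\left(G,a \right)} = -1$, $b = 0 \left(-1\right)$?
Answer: $200704$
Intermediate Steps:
$b = 0$
$I{\left(G,a \right)} = 4$ ($I{\left(G,a \right)} = 3 - -1 = 3 + 1 = 4$)
$s{\left(M,Q \right)} = Q \left(4 + M\right)$ ($s{\left(M,Q \right)} = \left(M + 4\right) \left(Q + 0\right) = \left(4 + M\right) Q = Q \left(4 + M\right)$)
$- 392 s{\left(I{\left(4,2 \right)},-4 \right)} 16 = - 392 - 4 \left(4 + 4\right) 16 = - 392 \left(-4\right) 8 \cdot 16 = - 392 \left(\left(-32\right) 16\right) = \left(-392\right) \left(-512\right) = 200704$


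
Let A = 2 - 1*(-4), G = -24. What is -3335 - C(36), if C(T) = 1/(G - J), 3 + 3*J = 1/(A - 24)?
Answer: -4138681/1241 ≈ -3335.0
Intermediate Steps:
A = 6 (A = 2 + 4 = 6)
J = -55/54 (J = -1 + 1/(3*(6 - 24)) = -1 + (⅓)/(-18) = -1 + (⅓)*(-1/18) = -1 - 1/54 = -55/54 ≈ -1.0185)
C(T) = -54/1241 (C(T) = 1/(-24 - 1*(-55/54)) = 1/(-24 + 55/54) = 1/(-1241/54) = -54/1241)
-3335 - C(36) = -3335 - 1*(-54/1241) = -3335 + 54/1241 = -4138681/1241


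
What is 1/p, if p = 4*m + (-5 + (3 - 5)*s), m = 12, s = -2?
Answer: 1/47 ≈ 0.021277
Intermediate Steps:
p = 47 (p = 4*12 + (-5 + (3 - 5)*(-2)) = 48 + (-5 - 2*(-2)) = 48 + (-5 + 4) = 48 - 1 = 47)
1/p = 1/47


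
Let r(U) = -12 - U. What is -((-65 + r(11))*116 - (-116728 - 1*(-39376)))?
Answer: -67144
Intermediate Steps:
-((-65 + r(11))*116 - (-116728 - 1*(-39376))) = -((-65 + (-12 - 1*11))*116 - (-116728 - 1*(-39376))) = -((-65 + (-12 - 11))*116 - (-116728 + 39376)) = -((-65 - 23)*116 - 1*(-77352)) = -(-88*116 + 77352) = -(-10208 + 77352) = -1*67144 = -67144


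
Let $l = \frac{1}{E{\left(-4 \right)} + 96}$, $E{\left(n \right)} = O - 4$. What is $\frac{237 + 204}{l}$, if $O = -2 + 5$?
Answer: $41895$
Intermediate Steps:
$O = 3$
$E{\left(n \right)} = -1$ ($E{\left(n \right)} = 3 - 4 = -1$)
$l = \frac{1}{95}$ ($l = \frac{1}{-1 + 96} = \frac{1}{95} \approx 0.010526$)
$\frac{237 + 204}{l} = \left(237 + 204\right) \frac{1}{\frac{1}{95}} = 441 \cdot 95 = 41895$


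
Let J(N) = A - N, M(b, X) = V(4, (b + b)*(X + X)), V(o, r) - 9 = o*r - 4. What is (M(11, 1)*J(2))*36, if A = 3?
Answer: 6516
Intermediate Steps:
V(o, r) = 5 + o*r (V(o, r) = 9 + (o*r - 4) = 9 + (-4 + o*r) = 5 + o*r)
M(b, X) = 5 + 16*X*b (M(b, X) = 5 + 4*((b + b)*(X + X)) = 5 + 4*((2*b)*(2*X)) = 5 + 4*(4*X*b) = 5 + 16*X*b)
J(N) = 3 - N
(M(11, 1)*J(2))*36 = ((5 + 16*1*11)*(3 - 1*2))*36 = ((5 + 176)*(3 - 2))*36 = (181*1)*36 = 181*36 = 6516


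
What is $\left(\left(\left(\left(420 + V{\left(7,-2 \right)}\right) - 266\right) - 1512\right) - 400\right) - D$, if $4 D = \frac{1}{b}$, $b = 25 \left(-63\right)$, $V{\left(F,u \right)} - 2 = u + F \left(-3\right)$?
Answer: $- \frac{11207699}{6300} \approx -1779.0$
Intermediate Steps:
$V{\left(F,u \right)} = 2 + u - 3 F$ ($V{\left(F,u \right)} = 2 + \left(u + F \left(-3\right)\right) = 2 - \left(- u + 3 F\right) = 2 + u - 3 F$)
$b = -1575$
$D = - \frac{1}{6300}$ ($D = \frac{1}{4 \left(-1575\right)} = \frac{1}{4} \left(- \frac{1}{1575}\right) = - \frac{1}{6300} \approx -0.00015873$)
$\left(\left(\left(\left(420 + V{\left(7,-2 \right)}\right) - 266\right) - 1512\right) - 400\right) - D = \left(\left(\left(\left(420 - 21\right) - 266\right) - 1512\right) - 400\right) - - \frac{1}{6300} = \left(\left(\left(\left(420 - 21\right) - 266\right) - 1512\right) - 400\right) + \frac{1}{6300} = \left(\left(\left(399 - 266\right) - 1512\right) - 400\right) + \frac{1}{6300} = \left(\left(133 - 1512\right) - 400\right) + \frac{1}{6300} = \left(-1379 - 400\right) + \frac{1}{6300} = -1779 + \frac{1}{6300} = - \frac{11207699}{6300}$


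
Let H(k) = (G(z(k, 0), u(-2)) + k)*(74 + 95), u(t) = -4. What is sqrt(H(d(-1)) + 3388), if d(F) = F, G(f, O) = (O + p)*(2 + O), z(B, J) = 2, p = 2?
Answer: sqrt(3895) ≈ 62.410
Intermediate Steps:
G(f, O) = (2 + O)**2 (G(f, O) = (O + 2)*(2 + O) = (2 + O)*(2 + O) = (2 + O)**2)
H(k) = 676 + 169*k (H(k) = ((4 + (-4)**2 + 4*(-4)) + k)*(74 + 95) = ((4 + 16 - 16) + k)*169 = (4 + k)*169 = 676 + 169*k)
sqrt(H(d(-1)) + 3388) = sqrt((676 + 169*(-1)) + 3388) = sqrt((676 - 169) + 3388) = sqrt(507 + 3388) = sqrt(3895)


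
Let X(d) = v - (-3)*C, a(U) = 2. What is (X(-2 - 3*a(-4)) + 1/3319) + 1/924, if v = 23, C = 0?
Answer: 70539631/3066756 ≈ 23.001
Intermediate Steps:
X(d) = 23 (X(d) = 23 - (-3)*0 = 23 - 1*0 = 23 + 0 = 23)
(X(-2 - 3*a(-4)) + 1/3319) + 1/924 = (23 + 1/3319) + 1/924 = 76338/3319 + 1/924 = 70539631/3066756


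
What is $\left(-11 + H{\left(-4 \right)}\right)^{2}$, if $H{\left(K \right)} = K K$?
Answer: $25$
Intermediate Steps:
$H{\left(K \right)} = K^{2}$
$\left(-11 + H{\left(-4 \right)}\right)^{2} = \left(-11 + \left(-4\right)^{2}\right)^{2} = \left(-11 + 16\right)^{2} = 5^{2} = 25$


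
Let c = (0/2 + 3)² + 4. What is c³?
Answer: 2197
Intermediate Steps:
c = 13 (c = (0*(½) + 3)² + 4 = (0 + 3)² + 4 = 3² + 4 = 9 + 4 = 13)
c³ = 13³ = 2197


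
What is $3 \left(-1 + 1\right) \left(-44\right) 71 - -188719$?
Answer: $188719$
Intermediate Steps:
$3 \left(-1 + 1\right) \left(-44\right) 71 - -188719 = 3 \cdot 0 \left(-44\right) 71 + 188719 = 0 \left(-44\right) 71 + 188719 = 0 \cdot 71 + 188719 = 0 + 188719 = 188719$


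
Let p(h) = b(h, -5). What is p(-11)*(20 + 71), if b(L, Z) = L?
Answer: -1001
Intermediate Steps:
p(h) = h
p(-11)*(20 + 71) = -11*(20 + 71) = -11*91 = -1001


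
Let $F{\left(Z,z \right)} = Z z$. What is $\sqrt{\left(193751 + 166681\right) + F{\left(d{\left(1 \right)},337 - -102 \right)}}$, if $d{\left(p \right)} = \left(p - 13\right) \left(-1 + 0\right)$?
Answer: $10 \sqrt{3657} \approx 604.73$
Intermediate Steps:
$d{\left(p \right)} = 13 - p$ ($d{\left(p \right)} = \left(-13 + p\right) \left(-1\right) = 13 - p$)
$\sqrt{\left(193751 + 166681\right) + F{\left(d{\left(1 \right)},337 - -102 \right)}} = \sqrt{\left(193751 + 166681\right) + \left(13 - 1\right) \left(337 - -102\right)} = \sqrt{360432 + \left(13 - 1\right) \left(337 + 102\right)} = \sqrt{360432 + 12 \cdot 439} = \sqrt{360432 + 5268} = \sqrt{365700} = 10 \sqrt{3657}$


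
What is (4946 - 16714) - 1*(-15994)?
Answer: 4226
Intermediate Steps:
(4946 - 16714) - 1*(-15994) = -11768 + 15994 = 4226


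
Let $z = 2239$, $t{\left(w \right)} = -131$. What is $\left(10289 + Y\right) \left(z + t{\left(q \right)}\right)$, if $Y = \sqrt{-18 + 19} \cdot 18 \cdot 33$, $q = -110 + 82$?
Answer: $22941364$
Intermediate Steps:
$q = -28$
$Y = 594$ ($Y = \sqrt{1} \cdot 18 \cdot 33 = 1 \cdot 18 \cdot 33 = 18 \cdot 33 = 594$)
$\left(10289 + Y\right) \left(z + t{\left(q \right)}\right) = \left(10289 + 594\right) \left(2239 - 131\right) = 10883 \cdot 2108 = 22941364$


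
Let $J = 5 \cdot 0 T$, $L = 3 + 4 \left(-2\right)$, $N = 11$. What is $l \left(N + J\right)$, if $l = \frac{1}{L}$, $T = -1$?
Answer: $- \frac{11}{5} \approx -2.2$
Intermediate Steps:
$L = -5$ ($L = 3 - 8 = -5$)
$l = - \frac{1}{5}$ ($l = \frac{1}{-5} = - \frac{1}{5} \approx -0.2$)
$J = 0$ ($J = 5 \cdot 0 \left(-1\right) = 0 \left(-1\right) = 0$)
$l \left(N + J\right) = - \frac{11 + 0}{5} = \left(- \frac{1}{5}\right) 11 = - \frac{11}{5}$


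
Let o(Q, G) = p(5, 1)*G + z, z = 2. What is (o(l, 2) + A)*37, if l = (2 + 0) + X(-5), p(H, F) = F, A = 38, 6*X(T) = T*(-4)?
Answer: 1554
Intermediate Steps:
X(T) = -2*T/3 (X(T) = (T*(-4))/6 = (-4*T)/6 = -2*T/3)
l = 16/3 (l = (2 + 0) - 2/3*(-5) = 2 + 10/3 = 16/3 ≈ 5.3333)
o(Q, G) = 2 + G (o(Q, G) = 1*G + 2 = G + 2 = 2 + G)
(o(l, 2) + A)*37 = ((2 + 2) + 38)*37 = (4 + 38)*37 = 42*37 = 1554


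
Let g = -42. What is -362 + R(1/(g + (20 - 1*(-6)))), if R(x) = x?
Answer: -5793/16 ≈ -362.06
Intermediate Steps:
-362 + R(1/(g + (20 - 1*(-6)))) = -362 + 1/(-42 + (20 - 1*(-6))) = -362 + 1/(-42 + (20 + 6)) = -362 + 1/(-42 + 26) = -362 + 1/(-16) = -362 - 1/16 = -5793/16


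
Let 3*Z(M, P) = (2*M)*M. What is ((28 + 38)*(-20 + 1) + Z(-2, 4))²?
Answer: 14092516/9 ≈ 1.5658e+6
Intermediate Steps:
Z(M, P) = 2*M²/3 (Z(M, P) = ((2*M)*M)/3 = (2*M²)/3 = 2*M²/3)
((28 + 38)*(-20 + 1) + Z(-2, 4))² = ((28 + 38)*(-20 + 1) + (⅔)*(-2)²)² = (66*(-19) + (⅔)*4)² = (-1254 + 8/3)² = (-3754/3)² = 14092516/9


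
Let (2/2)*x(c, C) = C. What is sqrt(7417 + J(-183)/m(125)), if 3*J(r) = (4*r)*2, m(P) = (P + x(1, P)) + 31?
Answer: 3*sqrt(65057401)/281 ≈ 86.112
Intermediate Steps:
x(c, C) = C
m(P) = 31 + 2*P (m(P) = (P + P) + 31 = 2*P + 31 = 31 + 2*P)
J(r) = 8*r/3 (J(r) = ((4*r)*2)/3 = (8*r)/3 = 8*r/3)
sqrt(7417 + J(-183)/m(125)) = sqrt(7417 + ((8/3)*(-183))/(31 + 2*125)) = sqrt(7417 - 488/(31 + 250)) = sqrt(7417 - 488/281) = sqrt(2083689/281) = 3*sqrt(65057401)/281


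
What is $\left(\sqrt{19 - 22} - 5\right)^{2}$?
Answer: $\left(5 - i \sqrt{3}\right)^{2} \approx 22.0 - 17.32 i$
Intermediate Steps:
$\left(\sqrt{19 - 22} - 5\right)^{2} = \left(\sqrt{-3} - 5\right)^{2} = \left(i \sqrt{3} - 5\right)^{2} = \left(-5 + i \sqrt{3}\right)^{2}$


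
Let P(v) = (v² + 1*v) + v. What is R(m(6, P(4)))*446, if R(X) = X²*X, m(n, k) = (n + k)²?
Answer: 325134000000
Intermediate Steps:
P(v) = v² + 2*v (P(v) = (v² + v) + v = (v + v²) + v = v² + 2*v)
m(n, k) = (k + n)²
R(X) = X³
R(m(6, P(4)))*446 = ((4*(2 + 4) + 6)²)³*446 = ((4*6 + 6)²)³*446 = ((24 + 6)²)³*446 = (30²)³*446 = 900³*446 = 729000000*446 = 325134000000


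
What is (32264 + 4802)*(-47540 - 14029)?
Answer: -2282116554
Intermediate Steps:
(32264 + 4802)*(-47540 - 14029) = 37066*(-61569) = -2282116554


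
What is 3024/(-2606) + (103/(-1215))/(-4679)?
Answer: -8595563111/7407535455 ≈ -1.1604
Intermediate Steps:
3024/(-2606) + (103/(-1215))/(-4679) = 3024*(-1/2606) + (103*(-1/1215))*(-1/4679) = -1512/1303 - 103/1215*(-1/4679) = -1512/1303 + 103/5684985 = -8595563111/7407535455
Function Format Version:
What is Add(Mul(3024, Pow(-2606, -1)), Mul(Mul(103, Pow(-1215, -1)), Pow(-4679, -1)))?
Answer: Rational(-8595563111, 7407535455) ≈ -1.1604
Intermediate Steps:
Add(Mul(3024, Pow(-2606, -1)), Mul(Mul(103, Pow(-1215, -1)), Pow(-4679, -1))) = Add(Mul(3024, Rational(-1, 2606)), Mul(Mul(103, Rational(-1, 1215)), Rational(-1, 4679))) = Add(Rational(-1512, 1303), Mul(Rational(-103, 1215), Rational(-1, 4679))) = Add(Rational(-1512, 1303), Rational(103, 5684985)) = Rational(-8595563111, 7407535455)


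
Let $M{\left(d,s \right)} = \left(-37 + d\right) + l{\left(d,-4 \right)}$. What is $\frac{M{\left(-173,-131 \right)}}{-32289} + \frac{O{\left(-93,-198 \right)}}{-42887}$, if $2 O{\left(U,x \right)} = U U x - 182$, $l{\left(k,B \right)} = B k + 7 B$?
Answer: $\frac{27630956140}{1384778343} \approx 19.953$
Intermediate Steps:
$l{\left(k,B \right)} = 7 B + B k$
$M{\left(d,s \right)} = -65 - 3 d$ ($M{\left(d,s \right)} = \left(-37 + d\right) - 4 \left(7 + d\right) = \left(-37 + d\right) - \left(28 + 4 d\right) = -65 - 3 d$)
$O{\left(U,x \right)} = -91 + \frac{x U^{2}}{2}$ ($O{\left(U,x \right)} = \frac{U U x - 182}{2} = \frac{U^{2} x - 182}{2} = \frac{x U^{2} - 182}{2} = \frac{-182 + x U^{2}}{2} = -91 + \frac{x U^{2}}{2}$)
$\frac{M{\left(-173,-131 \right)}}{-32289} + \frac{O{\left(-93,-198 \right)}}{-42887} = \frac{-65 - -519}{-32289} + \frac{-91 + \frac{1}{2} \left(-198\right) \left(-93\right)^{2}}{-42887} = \left(-65 + 519\right) \left(- \frac{1}{32289}\right) + \left(-91 + \frac{1}{2} \left(-198\right) 8649\right) \left(- \frac{1}{42887}\right) = 454 \left(- \frac{1}{32289}\right) + \left(-91 - 856251\right) \left(- \frac{1}{42887}\right) = - \frac{454}{32289} - - \frac{856342}{42887} = - \frac{454}{32289} + \frac{856342}{42887} = \frac{27630956140}{1384778343}$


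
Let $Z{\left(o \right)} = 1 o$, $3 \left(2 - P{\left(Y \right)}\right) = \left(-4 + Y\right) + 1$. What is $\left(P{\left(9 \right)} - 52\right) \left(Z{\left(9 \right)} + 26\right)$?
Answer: $-1820$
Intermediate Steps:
$P{\left(Y \right)} = 3 - \frac{Y}{3}$ ($P{\left(Y \right)} = 2 - \frac{\left(-4 + Y\right) + 1}{3} = 2 - \frac{-3 + Y}{3} = 2 - \left(-1 + \frac{Y}{3}\right) = 3 - \frac{Y}{3}$)
$Z{\left(o \right)} = o$
$\left(P{\left(9 \right)} - 52\right) \left(Z{\left(9 \right)} + 26\right) = \left(\left(3 - 3\right) - 52\right) \left(9 + 26\right) = \left(\left(3 - 3\right) - 52\right) 35 = \left(0 - 52\right) 35 = \left(-52\right) 35 = -1820$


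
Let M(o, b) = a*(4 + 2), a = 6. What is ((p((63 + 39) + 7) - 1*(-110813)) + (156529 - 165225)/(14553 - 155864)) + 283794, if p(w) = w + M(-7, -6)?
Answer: 55782808568/141311 ≈ 3.9475e+5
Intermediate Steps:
M(o, b) = 36 (M(o, b) = 6*(4 + 2) = 6*6 = 36)
p(w) = 36 + w (p(w) = w + 36 = 36 + w)
((p((63 + 39) + 7) - 1*(-110813)) + (156529 - 165225)/(14553 - 155864)) + 283794 = (((36 + ((63 + 39) + 7)) - 1*(-110813)) + (156529 - 165225)/(14553 - 155864)) + 283794 = (((36 + (102 + 7)) + 110813) - 8696/(-141311)) + 283794 = (((36 + 109) + 110813) - 8696*(-1/141311)) + 283794 = ((145 + 110813) + 8696/141311) + 283794 = (110958 + 8696/141311) + 283794 = 15679594634/141311 + 283794 = 55782808568/141311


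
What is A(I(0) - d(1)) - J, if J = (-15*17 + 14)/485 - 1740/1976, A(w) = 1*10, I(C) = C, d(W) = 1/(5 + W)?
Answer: 2725929/239590 ≈ 11.377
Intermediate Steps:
A(w) = 10
J = -330029/239590 (J = (-255 + 14)*(1/485) - 1740*1/1976 = -241*1/485 - 435/494 = -241/485 - 435/494 = -330029/239590 ≈ -1.3775)
A(I(0) - d(1)) - J = 10 - 1*(-330029/239590) = 10 + 330029/239590 = 2725929/239590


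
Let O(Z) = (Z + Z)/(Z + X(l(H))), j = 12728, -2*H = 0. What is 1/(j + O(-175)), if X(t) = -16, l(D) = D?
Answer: 191/2431398 ≈ 7.8556e-5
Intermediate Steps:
H = 0 (H = -½*0 = 0)
O(Z) = 2*Z/(-16 + Z) (O(Z) = (Z + Z)/(Z - 16) = (2*Z)/(-16 + Z) = 2*Z/(-16 + Z))
1/(j + O(-175)) = 1/(12728 + 2*(-175)/(-16 - 175)) = 1/(12728 + 2*(-175)/(-191)) = 1/(12728 + 2*(-175)*(-1/191)) = 1/(12728 + 350/191) = 1/(2431398/191) = 191/2431398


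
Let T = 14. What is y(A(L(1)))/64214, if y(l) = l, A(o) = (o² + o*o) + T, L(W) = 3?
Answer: 16/32107 ≈ 0.00049833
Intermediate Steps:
A(o) = 14 + 2*o² (A(o) = (o² + o*o) + 14 = (o² + o²) + 14 = 2*o² + 14 = 14 + 2*o²)
y(A(L(1)))/64214 = (14 + 2*3²)/64214 = (14 + 2*9)*(1/64214) = (14 + 18)*(1/64214) = 32*(1/64214) = 16/32107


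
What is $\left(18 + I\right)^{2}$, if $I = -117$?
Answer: $9801$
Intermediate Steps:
$\left(18 + I\right)^{2} = \left(18 - 117\right)^{2} = \left(-99\right)^{2} = 9801$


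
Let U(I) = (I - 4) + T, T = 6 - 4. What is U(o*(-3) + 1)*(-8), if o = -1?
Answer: -16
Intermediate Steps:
T = 2
U(I) = -2 + I (U(I) = (I - 4) + 2 = (-4 + I) + 2 = -2 + I)
U(o*(-3) + 1)*(-8) = (-2 + (-1*(-3) + 1))*(-8) = (-2 + (3 + 1))*(-8) = (-2 + 4)*(-8) = 2*(-8) = -16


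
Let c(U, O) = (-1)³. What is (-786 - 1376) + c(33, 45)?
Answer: -2163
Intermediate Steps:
c(U, O) = -1
(-786 - 1376) + c(33, 45) = (-786 - 1376) - 1 = -2162 - 1 = -2163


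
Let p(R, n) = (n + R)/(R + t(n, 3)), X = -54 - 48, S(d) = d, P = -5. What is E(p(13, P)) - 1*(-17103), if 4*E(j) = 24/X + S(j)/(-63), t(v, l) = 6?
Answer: 348027716/20349 ≈ 17103.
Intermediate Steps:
X = -102
p(R, n) = (R + n)/(6 + R) (p(R, n) = (n + R)/(R + 6) = (R + n)/(6 + R))
E(j) = -1/17 - j/252 (E(j) = (24/(-102) + j/(-63))/4 = (24*(-1/102) + j*(-1/63))/4 = (-4/17 - j/63)/4 = -1/17 - j/252)
E(p(13, P)) - 1*(-17103) = (-1/17 - (13 - 5)/(252*(6 + 13))) - 1*(-17103) = (-1/17 - 8/(252*19)) + 17103 = (-1/17 - 8/4788) + 17103 = (-1/17 - 1/252*8/19) + 17103 = (-1/17 - 2/1197) + 17103 = -1231/20349 + 17103 = 348027716/20349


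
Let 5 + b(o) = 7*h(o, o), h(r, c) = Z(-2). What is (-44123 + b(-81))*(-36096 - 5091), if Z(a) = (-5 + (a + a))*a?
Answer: 1812310374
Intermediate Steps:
Z(a) = a*(-5 + 2*a) (Z(a) = (-5 + 2*a)*a = a*(-5 + 2*a))
h(r, c) = 18 (h(r, c) = -2*(-5 + 2*(-2)) = -2*(-5 - 4) = -2*(-9) = 18)
b(o) = 121 (b(o) = -5 + 7*18 = -5 + 126 = 121)
(-44123 + b(-81))*(-36096 - 5091) = (-44123 + 121)*(-36096 - 5091) = -44002*(-41187) = 1812310374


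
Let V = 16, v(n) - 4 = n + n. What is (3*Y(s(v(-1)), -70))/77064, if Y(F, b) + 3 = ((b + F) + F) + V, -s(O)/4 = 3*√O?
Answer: -3/1352 - 3*√2/3211 ≈ -0.0035402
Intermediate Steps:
v(n) = 4 + 2*n (v(n) = 4 + (n + n) = 4 + 2*n)
s(O) = -12*√O
Y(F, b) = 13 + b + 2*F (Y(F, b) = -3 + (((b + F) + F) + 16) = -3 + (((F + b) + F) + 16) = -3 + ((b + 2*F) + 16) = -3 + (16 + b + 2*F) = 13 + b + 2*F)
(3*Y(s(v(-1)), -70))/77064 = (3*(13 - 70 + 2*(-12*√(4 + 2*(-1)))))/77064 = (3*(13 - 70 + 2*(-12*√(4 - 2))))*(1/77064) = (3*(13 - 70 + 2*(-12*√2)))*(1/77064) = (3*(13 - 70 - 24*√2))*(1/77064) = (3*(-57 - 24*√2))*(1/77064) = (-171 - 72*√2)*(1/77064) = -3/1352 - 3*√2/3211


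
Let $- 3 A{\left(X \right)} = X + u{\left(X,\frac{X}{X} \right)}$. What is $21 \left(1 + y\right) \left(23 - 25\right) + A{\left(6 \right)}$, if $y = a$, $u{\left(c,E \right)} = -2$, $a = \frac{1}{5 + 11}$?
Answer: $- \frac{1103}{24} \approx -45.958$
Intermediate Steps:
$a = \frac{1}{16} \approx 0.0625$
$y = \frac{1}{16} \approx 0.0625$
$A{\left(X \right)} = \frac{2}{3} - \frac{X}{3}$ ($A{\left(X \right)} = - \frac{X - 2}{3} = - \frac{-2 + X}{3} = \frac{2}{3} - \frac{X}{3}$)
$21 \left(1 + y\right) \left(23 - 25\right) + A{\left(6 \right)} = 21 \left(1 + \frac{1}{16}\right) \left(23 - 25\right) + \left(\frac{2}{3} - 2\right) = 21 \cdot \frac{17}{16} \left(-2\right) + \left(\frac{2}{3} - 2\right) = 21 \left(- \frac{17}{8}\right) - \frac{4}{3} = - \frac{357}{8} - \frac{4}{3} = - \frac{1103}{24}$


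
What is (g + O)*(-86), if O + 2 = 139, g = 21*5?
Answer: -20812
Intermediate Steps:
g = 105
O = 137 (O = -2 + 139 = 137)
(g + O)*(-86) = (105 + 137)*(-86) = 242*(-86) = -20812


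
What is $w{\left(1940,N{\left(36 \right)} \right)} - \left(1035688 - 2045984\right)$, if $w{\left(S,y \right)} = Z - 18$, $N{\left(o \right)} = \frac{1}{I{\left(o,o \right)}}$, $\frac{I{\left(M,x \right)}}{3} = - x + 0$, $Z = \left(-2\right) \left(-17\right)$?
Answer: $1010312$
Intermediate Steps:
$Z = 34$
$I{\left(M,x \right)} = - 3 x$ ($I{\left(M,x \right)} = 3 \left(- x + 0\right) = 3 \left(- x\right) = - 3 x$)
$N{\left(o \right)} = - \frac{1}{3 o}$ ($N{\left(o \right)} = \frac{1}{\left(-3\right) o} = - \frac{1}{3 o}$)
$w{\left(S,y \right)} = 16$ ($w{\left(S,y \right)} = 34 - 18 = 16$)
$w{\left(1940,N{\left(36 \right)} \right)} - \left(1035688 - 2045984\right) = 16 - \left(1035688 - 2045984\right) = 16 - -1010296 = 16 + 1010296 = 1010312$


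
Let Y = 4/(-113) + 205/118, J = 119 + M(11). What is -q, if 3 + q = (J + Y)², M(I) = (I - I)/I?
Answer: -2589760508053/177795556 ≈ -14566.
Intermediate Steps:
M(I) = 0 (M(I) = 0/I = 0)
J = 119 (J = 119 + 0 = 119)
Y = 22693/13334 (Y = 4*(-1/113) + 205*(1/118) = -4/113 + 205/118 = 22693/13334 ≈ 1.7019)
q = 2589760508053/177795556 (q = -3 + (119 + 22693/13334)² = -3 + (1609439/13334)² = -3 + 2590293894721/177795556 = 2589760508053/177795556 ≈ 14566.)
-q = -1*2589760508053/177795556 = -2589760508053/177795556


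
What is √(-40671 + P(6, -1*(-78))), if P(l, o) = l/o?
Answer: I*√6873386/13 ≈ 201.67*I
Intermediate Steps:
√(-40671 + P(6, -1*(-78))) = √(-40671 + 6/((-1*(-78)))) = √(-40671 + 6/78) = √(-40671 + 6*(1/78)) = √(-40671 + 1/13) = √(-528722/13) = I*√6873386/13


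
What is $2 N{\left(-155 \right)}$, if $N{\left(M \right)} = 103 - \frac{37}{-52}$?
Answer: $\frac{5393}{26} \approx 207.42$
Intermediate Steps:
$N{\left(M \right)} = \frac{5393}{52}$ ($N{\left(M \right)} = 103 - - \frac{37}{52} = 103 + \frac{37}{52} = \frac{5393}{52}$)
$2 N{\left(-155 \right)} = 2 \cdot \frac{5393}{52} = \frac{5393}{26}$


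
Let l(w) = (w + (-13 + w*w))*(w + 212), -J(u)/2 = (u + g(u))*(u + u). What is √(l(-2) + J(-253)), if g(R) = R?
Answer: I*√514382 ≈ 717.2*I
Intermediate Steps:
J(u) = -8*u² (J(u) = -2*(u + u)*(u + u) = -2*2*u*2*u = -8*u²)
l(w) = (212 + w)*(-13 + w + w²) (l(w) = (w + (-13 + w²))*(212 + w) = (-13 + w + w²)*(212 + w) = (212 + w)*(-13 + w + w²))
√(l(-2) + J(-253)) = √((-2756 + (-2)³ + 199*(-2) + 213*(-2)²) - 8*(-253)²) = √((-2756 - 8 - 398 + 213*4) - 8*64009) = √((-2756 - 8 - 398 + 852) - 512072) = √(-2310 - 512072) = √(-514382) = I*√514382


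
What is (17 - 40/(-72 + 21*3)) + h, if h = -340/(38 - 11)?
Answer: 239/27 ≈ 8.8519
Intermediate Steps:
h = -340/27 ≈ -12.593
(17 - 40/(-72 + 21*3)) + h = (17 - 40/(-72 + 21*3)) - 340/27 = (17 - 40/(-72 + 63)) - 340/27 = (17 - 40/(-9)) - 340/27 = (17 - ⅑*(-40)) - 340/27 = (17 + 40/9) - 340/27 = 193/9 - 340/27 = 239/27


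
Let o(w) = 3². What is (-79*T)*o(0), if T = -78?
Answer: 55458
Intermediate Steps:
o(w) = 9
(-79*T)*o(0) = -79*(-78)*9 = 6162*9 = 55458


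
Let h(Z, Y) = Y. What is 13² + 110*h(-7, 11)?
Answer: 1379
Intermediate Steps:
13² + 110*h(-7, 11) = 13² + 110*11 = 169 + 1210 = 1379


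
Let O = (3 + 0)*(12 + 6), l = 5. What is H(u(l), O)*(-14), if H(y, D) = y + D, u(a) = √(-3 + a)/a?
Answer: -756 - 14*√2/5 ≈ -759.96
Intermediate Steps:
u(a) = √(-3 + a)/a
O = 54 (O = 3*18 = 54)
H(y, D) = D + y
H(u(l), O)*(-14) = (54 + √(-3 + 5)/5)*(-14) = (54 + √2/5)*(-14) = -756 - 14*√2/5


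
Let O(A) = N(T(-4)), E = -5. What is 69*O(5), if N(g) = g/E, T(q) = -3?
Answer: 207/5 ≈ 41.400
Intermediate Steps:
N(g) = -g/5 (N(g) = g/(-5) = g*(-⅕) = -g/5)
O(A) = ⅗ (O(A) = -⅕*(-3) = ⅗)
69*O(5) = 69*(⅗) = 207/5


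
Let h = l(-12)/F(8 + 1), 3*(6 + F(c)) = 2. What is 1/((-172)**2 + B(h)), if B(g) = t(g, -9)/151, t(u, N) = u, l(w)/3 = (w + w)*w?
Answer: 151/4467022 ≈ 3.3803e-5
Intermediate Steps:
F(c) = -16/3 (F(c) = -6 + (1/3)*2 = -6 + 2/3 = -16/3)
l(w) = 6*w**2 (l(w) = 3*((w + w)*w) = 3*((2*w)*w) = 3*(2*w**2) = 6*w**2)
h = -162 (h = (6*(-12)**2)/(-16/3) = (6*144)*(-3/16) = 864*(-3/16) = -162)
B(g) = g/151
1/((-172)**2 + B(h)) = 1/((-172)**2 + (1/151)*(-162)) = 1/(29584 - 162/151) = 1/(4467022/151) = 151/4467022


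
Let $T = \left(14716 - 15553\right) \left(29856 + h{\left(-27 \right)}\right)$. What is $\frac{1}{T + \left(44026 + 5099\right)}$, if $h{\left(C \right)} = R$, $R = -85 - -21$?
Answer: $- \frac{1}{24886779} \approx -4.0182 \cdot 10^{-8}$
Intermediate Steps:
$R = -64$ ($R = -85 + 21 = -64$)
$h{\left(C \right)} = -64$
$T = -24935904$ ($T = \left(14716 - 15553\right) \left(29856 - 64\right) = \left(-837\right) 29792 = -24935904$)
$\frac{1}{T + \left(44026 + 5099\right)} = \frac{1}{-24935904 + \left(44026 + 5099\right)} = \frac{1}{-24935904 + 49125} = \frac{1}{-24886779} = - \frac{1}{24886779}$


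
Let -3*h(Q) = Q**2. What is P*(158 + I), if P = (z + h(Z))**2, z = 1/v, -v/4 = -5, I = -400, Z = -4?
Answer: -12159169/1800 ≈ -6755.1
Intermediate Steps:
h(Q) = -Q**2/3
v = 20 (v = -4*(-5) = 20)
z = 1/20 ≈ 0.050000
P = 100489/3600 (P = (1/20 - 1/3*(-4)**2)**2 = (1/20 - 1/3*16)**2 = (1/20 - 16/3)**2 = (-317/60)**2 = 100489/3600 ≈ 27.914)
P*(158 + I) = 100489*(158 - 400)/3600 = (100489/3600)*(-242) = -12159169/1800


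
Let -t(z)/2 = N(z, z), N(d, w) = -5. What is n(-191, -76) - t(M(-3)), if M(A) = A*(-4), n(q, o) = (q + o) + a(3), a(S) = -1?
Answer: -278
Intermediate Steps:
n(q, o) = -1 + o + q (n(q, o) = (q + o) - 1 = (o + q) - 1 = -1 + o + q)
M(A) = -4*A
t(z) = 10 (t(z) = -2*(-5) = 10)
n(-191, -76) - t(M(-3)) = (-1 - 76 - 191) - 1*10 = -268 - 10 = -278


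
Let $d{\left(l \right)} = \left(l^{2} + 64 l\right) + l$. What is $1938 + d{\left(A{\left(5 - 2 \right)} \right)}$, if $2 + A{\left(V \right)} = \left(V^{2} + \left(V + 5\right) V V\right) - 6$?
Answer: $12012$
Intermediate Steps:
$A{\left(V \right)} = -8 + V^{2} + V^{2} \left(5 + V\right)$ ($A{\left(V \right)} = -2 - \left(6 - V^{2} - \left(V + 5\right) V V\right) = -2 - \left(6 - V^{2} - \left(5 + V\right) V V\right) = -2 - \left(6 - V^{2} - V \left(5 + V\right) V\right) = -2 - \left(6 - V^{2} - V^{2} \left(5 + V\right)\right) = -2 + \left(-6 + V^{2} + V^{2} \left(5 + V\right)\right) = -8 + V^{2} + V^{2} \left(5 + V\right)$)
$d{\left(l \right)} = l^{2} + 65 l$
$1938 + d{\left(A{\left(5 - 2 \right)} \right)} = 1938 + \left(-8 + \left(5 - 2\right)^{3} + 6 \left(5 - 2\right)^{2}\right) \left(65 + \left(-8 + \left(5 - 2\right)^{3} + 6 \left(5 - 2\right)^{2}\right)\right) = 1938 + \left(-8 + 3^{3} + 6 \cdot 3^{2}\right) \left(65 + \left(-8 + 3^{3} + 6 \cdot 3^{2}\right)\right) = 1938 + \left(-8 + 27 + 6 \cdot 9\right) \left(65 + \left(-8 + 27 + 6 \cdot 9\right)\right) = 1938 + \left(-8 + 27 + 54\right) \left(65 + \left(-8 + 27 + 54\right)\right) = 1938 + 73 \left(65 + 73\right) = 1938 + 73 \cdot 138 = 1938 + 10074 = 12012$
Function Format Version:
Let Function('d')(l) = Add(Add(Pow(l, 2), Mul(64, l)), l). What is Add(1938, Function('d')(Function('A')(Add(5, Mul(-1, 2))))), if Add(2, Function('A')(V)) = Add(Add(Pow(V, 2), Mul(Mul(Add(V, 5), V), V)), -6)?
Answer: 12012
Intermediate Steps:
Function('A')(V) = Add(-8, Pow(V, 2), Mul(Pow(V, 2), Add(5, V))) (Function('A')(V) = Add(-2, Add(Add(Pow(V, 2), Mul(Mul(Add(V, 5), V), V)), -6)) = Add(-2, Add(Add(Pow(V, 2), Mul(Mul(Add(5, V), V), V)), -6)) = Add(-2, Add(Add(Pow(V, 2), Mul(Mul(V, Add(5, V)), V)), -6)) = Add(-2, Add(Add(Pow(V, 2), Mul(Pow(V, 2), Add(5, V))), -6)) = Add(-2, Add(-6, Pow(V, 2), Mul(Pow(V, 2), Add(5, V)))) = Add(-8, Pow(V, 2), Mul(Pow(V, 2), Add(5, V))))
Function('d')(l) = Add(Pow(l, 2), Mul(65, l))
Add(1938, Function('d')(Function('A')(Add(5, Mul(-1, 2))))) = Add(1938, Mul(Add(-8, Pow(Add(5, Mul(-1, 2)), 3), Mul(6, Pow(Add(5, Mul(-1, 2)), 2))), Add(65, Add(-8, Pow(Add(5, Mul(-1, 2)), 3), Mul(6, Pow(Add(5, Mul(-1, 2)), 2)))))) = Add(1938, Mul(Add(-8, Pow(Add(5, -2), 3), Mul(6, Pow(Add(5, -2), 2))), Add(65, Add(-8, Pow(Add(5, -2), 3), Mul(6, Pow(Add(5, -2), 2)))))) = Add(1938, Mul(Add(-8, Pow(3, 3), Mul(6, Pow(3, 2))), Add(65, Add(-8, Pow(3, 3), Mul(6, Pow(3, 2)))))) = Add(1938, Mul(Add(-8, 27, Mul(6, 9)), Add(65, Add(-8, 27, Mul(6, 9))))) = Add(1938, Mul(Add(-8, 27, 54), Add(65, Add(-8, 27, 54)))) = Add(1938, Mul(73, Add(65, 73))) = Add(1938, Mul(73, 138)) = Add(1938, 10074) = 12012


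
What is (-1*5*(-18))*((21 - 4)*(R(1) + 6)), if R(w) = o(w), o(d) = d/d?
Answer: 10710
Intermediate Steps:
o(d) = 1
R(w) = 1
(-1*5*(-18))*((21 - 4)*(R(1) + 6)) = (-1*5*(-18))*((21 - 4)*(1 + 6)) = (-5*(-18))*(17*7) = 90*119 = 10710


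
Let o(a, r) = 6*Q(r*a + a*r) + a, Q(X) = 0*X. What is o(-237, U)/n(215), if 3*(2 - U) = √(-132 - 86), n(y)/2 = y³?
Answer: -237/19876750 ≈ -1.1923e-5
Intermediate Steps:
n(y) = 2*y³
Q(X) = 0
U = 2 - I*√218/3 (U = 2 - √(-132 - 86)/3 = 2 - I*√218/3 ≈ 2.0 - 4.9216*I)
o(a, r) = a (o(a, r) = 6*0 + a = 0 + a = a)
o(-237, U)/n(215) = -237/(2*215³) = -237/(2*9938375) = -237/19876750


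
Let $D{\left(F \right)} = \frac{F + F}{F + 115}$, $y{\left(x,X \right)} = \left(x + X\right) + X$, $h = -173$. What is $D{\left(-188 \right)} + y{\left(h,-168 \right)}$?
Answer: $- \frac{36781}{73} \approx -503.85$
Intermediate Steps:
$y{\left(x,X \right)} = x + 2 X$ ($y{\left(x,X \right)} = \left(X + x\right) + X = x + 2 X$)
$D{\left(F \right)} = \frac{2 F}{115 + F}$
$D{\left(-188 \right)} + y{\left(h,-168 \right)} = 2 \left(-188\right) \frac{1}{115 - 188} + \left(-173 + 2 \left(-168\right)\right) = 2 \left(-188\right) \frac{1}{-73} - 509 = 2 \left(-188\right) \left(- \frac{1}{73}\right) - 509 = \frac{376}{73} - 509 = - \frac{36781}{73}$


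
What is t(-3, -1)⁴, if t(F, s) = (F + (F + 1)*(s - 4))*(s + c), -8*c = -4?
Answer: 2401/16 ≈ 150.06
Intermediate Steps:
c = ½ (c = -⅛*(-4) = ½ ≈ 0.50000)
t(F, s) = (½ + s)*(F + (1 + F)*(-4 + s)) (t(F, s) = (F + (F + 1)*(s - 4))*(s + ½) = (F + (1 + F)*(-4 + s))*(½ + s) = (½ + s)*(F + (1 + F)*(-4 + s)))
t(-3, -1)⁴ = (-2 + (-1)² - 7/2*(-1) - 3/2*(-3) - 3*(-1)² - 5/2*(-3)*(-1))⁴ = (-2 + 1 + 7/2 + 9/2 - 3*1 - 15/2)⁴ = (-2 + 1 + 7/2 + 9/2 - 3 - 15/2)⁴ = (-7/2)⁴ = 2401/16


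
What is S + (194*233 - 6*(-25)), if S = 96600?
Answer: 141952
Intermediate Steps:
S + (194*233 - 6*(-25)) = 96600 + (194*233 - 6*(-25)) = 96600 + (45202 + 150) = 96600 + 45352 = 141952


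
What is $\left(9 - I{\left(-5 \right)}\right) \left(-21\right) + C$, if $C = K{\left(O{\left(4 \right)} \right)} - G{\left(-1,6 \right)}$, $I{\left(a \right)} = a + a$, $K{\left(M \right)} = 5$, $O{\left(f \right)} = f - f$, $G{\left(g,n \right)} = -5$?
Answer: $-389$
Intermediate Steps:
$O{\left(f \right)} = 0$
$I{\left(a \right)} = 2 a$
$C = 10$ ($C = 5 - -5 = 5 + 5 = 10$)
$\left(9 - I{\left(-5 \right)}\right) \left(-21\right) + C = \left(9 - 2 \left(-5\right)\right) \left(-21\right) + 10 = \left(9 - -10\right) \left(-21\right) + 10 = \left(9 + 10\right) \left(-21\right) + 10 = 19 \left(-21\right) + 10 = -399 + 10 = -389$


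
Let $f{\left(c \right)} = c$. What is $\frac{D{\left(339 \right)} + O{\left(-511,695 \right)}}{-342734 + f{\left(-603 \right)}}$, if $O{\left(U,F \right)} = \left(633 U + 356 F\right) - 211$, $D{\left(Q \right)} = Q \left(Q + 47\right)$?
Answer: $- \frac{54600}{343337} \approx -0.15903$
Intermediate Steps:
$D{\left(Q \right)} = Q \left(47 + Q\right)$
$O{\left(U,F \right)} = -211 + 356 F + 633 U$ ($O{\left(U,F \right)} = \left(356 F + 633 U\right) - 211 = -211 + 356 F + 633 U$)
$\frac{D{\left(339 \right)} + O{\left(-511,695 \right)}}{-342734 + f{\left(-603 \right)}} = \frac{339 \left(47 + 339\right) + \left(-211 + 356 \cdot 695 + 633 \left(-511\right)\right)}{-342734 - 603} = \frac{339 \cdot 386 - 76254}{-343337} = \left(130854 - 76254\right) \left(- \frac{1}{343337}\right) = 54600 \left(- \frac{1}{343337}\right) = - \frac{54600}{343337}$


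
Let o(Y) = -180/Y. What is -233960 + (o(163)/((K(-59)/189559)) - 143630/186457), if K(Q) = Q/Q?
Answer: -13472679049390/30392491 ≈ -4.4329e+5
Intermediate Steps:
K(Q) = 1
-233960 + (o(163)/((K(-59)/189559)) - 143630/186457) = -233960 + ((-180/163)/((1/189559)) - 143630/186457) = -233960 + ((-180*1/163)/((1*(1/189559))) - 143630*1/186457) = -233960 + (-180/(163*1/189559) - 143630/186457) = -233960 + (-180/163*189559 - 143630/186457) = -233960 + (-34120620/163 - 143630/186457) = -233960 - 6362051855030/30392491 = -13472679049390/30392491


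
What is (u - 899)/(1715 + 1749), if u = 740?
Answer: -159/3464 ≈ -0.045901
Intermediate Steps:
(u - 899)/(1715 + 1749) = (740 - 899)/(1715 + 1749) = -159/3464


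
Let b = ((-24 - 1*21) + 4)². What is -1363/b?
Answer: -1363/1681 ≈ -0.81083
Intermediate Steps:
b = 1681 (b = ((-24 - 21) + 4)² = (-45 + 4)² = (-41)² = 1681)
-1363/b = -1363/1681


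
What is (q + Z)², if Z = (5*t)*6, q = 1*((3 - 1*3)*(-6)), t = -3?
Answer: 8100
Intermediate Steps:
q = 0 (q = 1*((3 - 3)*(-6)) = 1*(0*(-6)) = 1*0 = 0)
Z = -90 (Z = (5*(-3))*6 = -15*6 = -90)
(q + Z)² = (0 - 90)² = (-90)² = 8100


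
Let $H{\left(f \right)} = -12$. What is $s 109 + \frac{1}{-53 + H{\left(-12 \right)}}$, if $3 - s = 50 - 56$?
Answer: $\frac{63764}{65} \approx 980.98$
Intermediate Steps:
$s = 9$ ($s = 3 - \left(50 - 56\right) = 3 - -6 = 3 + 6 = 9$)
$s 109 + \frac{1}{-53 + H{\left(-12 \right)}} = 9 \cdot 109 + \frac{1}{-53 - 12} = 981 + \frac{1}{-65} = 981 - \frac{1}{65} = \frac{63764}{65}$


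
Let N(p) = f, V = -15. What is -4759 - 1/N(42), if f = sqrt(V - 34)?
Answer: -4759 + I/7 ≈ -4759.0 + 0.14286*I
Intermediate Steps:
f = 7*I (f = sqrt(-15 - 34) = sqrt(-49) = 7*I ≈ 7.0*I)
N(p) = 7*I
-4759 - 1/N(42) = -4759 - 1/(7*I) = -4759 - (-1)*I/7 = -4759 + I/7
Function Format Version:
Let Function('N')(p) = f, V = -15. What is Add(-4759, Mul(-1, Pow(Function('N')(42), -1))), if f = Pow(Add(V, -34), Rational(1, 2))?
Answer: Add(-4759, Mul(Rational(1, 7), I)) ≈ Add(-4759.0, Mul(0.14286, I))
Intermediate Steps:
f = Mul(7, I) (f = Pow(Add(-15, -34), Rational(1, 2)) = Pow(-49, Rational(1, 2)) = Mul(7, I) ≈ Mul(7.0000, I))
Function('N')(p) = Mul(7, I)
Add(-4759, Mul(-1, Pow(Function('N')(42), -1))) = Add(-4759, Mul(-1, Pow(Mul(7, I), -1))) = Add(-4759, Mul(-1, Mul(Rational(-1, 7), I))) = Add(-4759, Mul(Rational(1, 7), I))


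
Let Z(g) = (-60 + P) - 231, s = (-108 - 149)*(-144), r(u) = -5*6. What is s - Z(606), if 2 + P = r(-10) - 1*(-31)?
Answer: 37300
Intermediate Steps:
r(u) = -30
P = -1 (P = -2 + (-30 - 1*(-31)) = -2 + (-30 + 31) = -2 + 1 = -1)
s = 37008 (s = -257*(-144) = 37008)
Z(g) = -292 (Z(g) = (-60 - 1) - 231 = -61 - 231 = -292)
s - Z(606) = 37008 - 1*(-292) = 37008 + 292 = 37300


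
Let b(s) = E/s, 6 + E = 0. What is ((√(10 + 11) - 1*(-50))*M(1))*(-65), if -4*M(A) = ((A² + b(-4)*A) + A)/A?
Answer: 11375/4 + 455*√21/8 ≈ 3104.4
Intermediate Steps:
E = -6 (E = -6 + 0 = -6)
b(s) = -6/s
M(A) = -(A² + 5*A/2)/(4*A) (M(A) = -((A² + (-6/(-4))*A) + A)/(4*A) = -((A² + (-6*(-¼))*A) + A)/(4*A) = -((A² + 3*A/2) + A)/(4*A) = -(A² + 5*A/2)/(4*A))
((√(10 + 11) - 1*(-50))*M(1))*(-65) = ((√(10 + 11) - 1*(-50))*(-5/8 - ¼*1))*(-65) = ((√21 + 50)*(-5/8 - ¼))*(-65) = ((50 + √21)*(-7/8))*(-65) = (-175/4 - 7*√21/8)*(-65) = 11375/4 + 455*√21/8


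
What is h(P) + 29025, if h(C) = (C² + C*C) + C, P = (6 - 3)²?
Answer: 29196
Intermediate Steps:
P = 9 (P = 3² = 9)
h(C) = C + 2*C² (h(C) = (C² + C²) + C = 2*C² + C = C + 2*C²)
h(P) + 29025 = 9*(1 + 2*9) + 29025 = 9*(1 + 18) + 29025 = 9*19 + 29025 = 171 + 29025 = 29196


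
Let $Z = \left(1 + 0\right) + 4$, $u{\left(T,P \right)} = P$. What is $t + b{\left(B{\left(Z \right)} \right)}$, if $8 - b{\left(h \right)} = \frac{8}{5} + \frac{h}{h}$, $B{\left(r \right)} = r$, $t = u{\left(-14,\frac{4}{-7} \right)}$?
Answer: $\frac{169}{35} \approx 4.8286$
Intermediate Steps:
$t = - \frac{4}{7}$ ($t = \frac{4}{-7} = 4 \left(- \frac{1}{7}\right) = - \frac{4}{7} \approx -0.57143$)
$Z = 5$ ($Z = 1 + 4 = 5$)
$b{\left(h \right)} = \frac{27}{5}$ ($b{\left(h \right)} = 8 - \left(\frac{8}{5} + \frac{h}{h}\right) = 8 - \left(8 \cdot \frac{1}{5} + 1\right) = 8 - \left(\frac{8}{5} + 1\right) = 8 - \frac{13}{5} = \frac{27}{5}$)
$t + b{\left(B{\left(Z \right)} \right)} = - \frac{4}{7} + \frac{27}{5} = \frac{169}{35}$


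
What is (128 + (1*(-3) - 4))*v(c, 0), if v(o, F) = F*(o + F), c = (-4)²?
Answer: 0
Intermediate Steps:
c = 16
v(o, F) = F*(F + o)
(128 + (1*(-3) - 4))*v(c, 0) = (128 + (1*(-3) - 4))*(0*(0 + 16)) = (128 + (-3 - 4))*(0*16) = (128 - 7)*0 = 121*0 = 0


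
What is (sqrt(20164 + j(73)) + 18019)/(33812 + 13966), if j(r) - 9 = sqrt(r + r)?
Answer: 18019/47778 + sqrt(20173 + sqrt(146))/47778 ≈ 0.38011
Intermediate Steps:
j(r) = 9 + sqrt(2)*sqrt(r) (j(r) = 9 + sqrt(r + r) = 9 + sqrt(2*r) = 9 + sqrt(2)*sqrt(r))
(sqrt(20164 + j(73)) + 18019)/(33812 + 13966) = (sqrt(20164 + (9 + sqrt(2)*sqrt(73))) + 18019)/(33812 + 13966) = (sqrt(20164 + (9 + sqrt(146))) + 18019)/47778 = (sqrt(20173 + sqrt(146)) + 18019)*(1/47778) = (18019 + sqrt(20173 + sqrt(146)))*(1/47778) = 18019/47778 + sqrt(20173 + sqrt(146))/47778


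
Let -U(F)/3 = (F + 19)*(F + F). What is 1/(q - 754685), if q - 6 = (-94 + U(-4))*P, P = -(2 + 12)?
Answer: -1/758403 ≈ -1.3186e-6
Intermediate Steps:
P = -14 (P = -1*14 = -14)
U(F) = -6*F*(19 + F) (U(F) = -3*(F + 19)*(F + F) = -3*(19 + F)*2*F = -6*F*(19 + F))
q = -3718 (q = 6 + (-94 - 6*(-4)*(19 - 4))*(-14) = 6 + (-94 - 6*(-4)*15)*(-14) = 6 + (-94 + 360)*(-14) = 6 + 266*(-14) = 6 - 3724 = -3718)
1/(q - 754685) = 1/(-3718 - 754685) = 1/(-758403) = -1/758403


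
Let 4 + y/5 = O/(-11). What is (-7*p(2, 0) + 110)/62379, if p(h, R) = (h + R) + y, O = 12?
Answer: 104/23661 ≈ 0.0043954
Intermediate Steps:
y = -280/11 (y = -20 + 5*(12/(-11)) = -20 + 5*(12*(-1/11)) = -20 + 5*(-12/11) = -20 - 60/11 = -280/11 ≈ -25.455)
p(h, R) = -280/11 + R + h (p(h, R) = (h + R) - 280/11 = (R + h) - 280/11 = -280/11 + R + h)
(-7*p(2, 0) + 110)/62379 = (-7*(-280/11 + 0 + 2) + 110)/62379 = (-7*(-258/11) + 110)*(1/62379) = (1806/11 + 110)*(1/62379) = (3016/11)*(1/62379) = 104/23661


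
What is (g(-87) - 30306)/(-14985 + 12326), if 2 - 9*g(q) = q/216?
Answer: 19638115/1723032 ≈ 11.397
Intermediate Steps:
g(q) = 2/9 - q/1944 (g(q) = 2/9 - q/(9*216) = 2/9 - q/1944)
(g(-87) - 30306)/(-14985 + 12326) = ((2/9 - 1/1944*(-87)) - 30306)/(-14985 + 12326) = ((2/9 + 29/648) - 30306)/(-2659) = (173/648 - 30306)*(-1/2659) = -19638115/648*(-1/2659) = 19638115/1723032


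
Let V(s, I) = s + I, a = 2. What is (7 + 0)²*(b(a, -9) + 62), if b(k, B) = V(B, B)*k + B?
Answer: 833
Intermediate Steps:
V(s, I) = I + s
b(k, B) = B + 2*B*k (b(k, B) = (B + B)*k + B = (2*B)*k + B = 2*B*k + B = B + 2*B*k)
(7 + 0)²*(b(a, -9) + 62) = (7 + 0)²*(-9*(1 + 2*2) + 62) = 7²*(-9*(1 + 4) + 62) = 49*(-9*5 + 62) = 49*(-45 + 62) = 49*17 = 833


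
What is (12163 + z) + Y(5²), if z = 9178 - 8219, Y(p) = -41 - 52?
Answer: 13029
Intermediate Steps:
Y(p) = -93
z = 959
(12163 + z) + Y(5²) = (12163 + 959) - 93 = 13122 - 93 = 13029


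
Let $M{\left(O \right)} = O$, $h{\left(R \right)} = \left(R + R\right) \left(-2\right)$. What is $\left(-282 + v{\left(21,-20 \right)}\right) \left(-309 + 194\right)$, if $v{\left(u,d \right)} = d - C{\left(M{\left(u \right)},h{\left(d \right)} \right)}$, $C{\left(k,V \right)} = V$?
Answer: $43930$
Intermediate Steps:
$h{\left(R \right)} = - 4 R$ ($h{\left(R \right)} = 2 R \left(-2\right) = - 4 R$)
$v{\left(u,d \right)} = 5 d$ ($v{\left(u,d \right)} = d - - 4 d = d + 4 d = 5 d$)
$\left(-282 + v{\left(21,-20 \right)}\right) \left(-309 + 194\right) = \left(-282 + 5 \left(-20\right)\right) \left(-309 + 194\right) = \left(-282 - 100\right) \left(-115\right) = \left(-382\right) \left(-115\right) = 43930$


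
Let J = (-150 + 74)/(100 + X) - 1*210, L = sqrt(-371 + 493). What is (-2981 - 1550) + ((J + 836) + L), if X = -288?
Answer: -183516/47 + sqrt(122) ≈ -3893.6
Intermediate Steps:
L = sqrt(122) ≈ 11.045
J = -9851/47 (J = (-150 + 74)/(100 - 288) - 1*210 = -76/(-188) - 210 = -76*(-1/188) - 210 = 19/47 - 210 = -9851/47 ≈ -209.60)
(-2981 - 1550) + ((J + 836) + L) = (-2981 - 1550) + ((-9851/47 + 836) + sqrt(122)) = -4531 + (29441/47 + sqrt(122)) = -183516/47 + sqrt(122)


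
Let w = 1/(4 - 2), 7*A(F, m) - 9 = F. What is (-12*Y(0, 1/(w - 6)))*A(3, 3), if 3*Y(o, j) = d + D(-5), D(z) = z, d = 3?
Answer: 96/7 ≈ 13.714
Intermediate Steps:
A(F, m) = 9/7 + F/7
w = 1/2 ≈ 0.50000
Y(o, j) = -2/3 (Y(o, j) = (3 - 5)/3 = (1/3)*(-2) = -2/3)
(-12*Y(0, 1/(w - 6)))*A(3, 3) = (-12*(-2/3))*(9/7 + (1/7)*3) = 8*(9/7 + 3/7) = 8*(12/7) = 96/7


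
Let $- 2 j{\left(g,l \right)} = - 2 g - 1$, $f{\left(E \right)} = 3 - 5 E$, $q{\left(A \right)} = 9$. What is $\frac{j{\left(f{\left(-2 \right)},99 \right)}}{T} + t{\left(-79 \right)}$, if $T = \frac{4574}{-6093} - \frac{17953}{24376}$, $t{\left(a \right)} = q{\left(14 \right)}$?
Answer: $- \frac{17108991}{220883453} \approx -0.077457$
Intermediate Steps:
$j{\left(g,l \right)} = \frac{1}{2} + g$ ($j{\left(g,l \right)} = - \frac{- 2 g - 1}{2} = - \frac{-1 - 2 g}{2} = \frac{1}{2} + g$)
$t{\left(a \right)} = 9$
$T = - \frac{220883453}{148522968}$ ($T = 4574 \left(- \frac{1}{6093}\right) - \frac{17953}{24376} = - \frac{4574}{6093} - \frac{17953}{24376} = - \frac{220883453}{148522968} \approx -1.4872$)
$\frac{j{\left(f{\left(-2 \right)},99 \right)}}{T} + t{\left(-79 \right)} = \frac{\frac{1}{2} + \left(3 - -10\right)}{- \frac{220883453}{148522968}} + 9 = \left(\frac{1}{2} + \left(3 + 10\right)\right) \left(- \frac{148522968}{220883453}\right) + 9 = \left(\frac{1}{2} + 13\right) \left(- \frac{148522968}{220883453}\right) + 9 = \frac{27}{2} \left(- \frac{148522968}{220883453}\right) + 9 = - \frac{2005060068}{220883453} + 9 = - \frac{17108991}{220883453}$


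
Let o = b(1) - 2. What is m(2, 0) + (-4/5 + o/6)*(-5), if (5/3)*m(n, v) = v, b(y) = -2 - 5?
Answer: 23/2 ≈ 11.500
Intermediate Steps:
b(y) = -7
m(n, v) = 3*v/5
o = -9 (o = -7 - 2 = -9)
m(2, 0) + (-4/5 + o/6)*(-5) = (⅗)*0 + (-4/5 - 9/6)*(-5) = 0 + (-4*⅕ - 9*⅙)*(-5) = 0 + (-⅘ - 3/2)*(-5) = 0 - 23/10*(-5) = 0 + 23/2 = 23/2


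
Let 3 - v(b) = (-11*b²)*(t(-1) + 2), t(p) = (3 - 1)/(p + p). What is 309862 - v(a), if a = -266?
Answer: -468457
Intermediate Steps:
t(p) = 1/p (t(p) = 2/((2*p)) = 2*(1/(2*p)) = 1/p)
v(b) = 3 + 11*b² (v(b) = 3 - (-11*b²)*(1/(-1) + 2) = 3 - (-11*b²)*(-1 + 2) = 3 - (-11*b²) = 3 - (-11)*b² = 3 + 11*b²)
309862 - v(a) = 309862 - (3 + 11*(-266)²) = 309862 - (3 + 11*70756) = 309862 - (3 + 778316) = 309862 - 1*778319 = 309862 - 778319 = -468457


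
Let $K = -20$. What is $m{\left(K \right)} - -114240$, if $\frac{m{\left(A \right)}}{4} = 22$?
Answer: $114328$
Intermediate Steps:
$m{\left(A \right)} = 88$ ($m{\left(A \right)} = 4 \cdot 22 = 88$)
$m{\left(K \right)} - -114240 = 88 - -114240 = 88 + 114240 = 114328$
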